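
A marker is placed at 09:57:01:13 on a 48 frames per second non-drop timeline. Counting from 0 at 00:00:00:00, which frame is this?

Total seconds to the label: (9 × 3600 + 57 × 60 + 1) = 35821.
Frame index = 35821 × 48 + 13 = 1719421.

1719421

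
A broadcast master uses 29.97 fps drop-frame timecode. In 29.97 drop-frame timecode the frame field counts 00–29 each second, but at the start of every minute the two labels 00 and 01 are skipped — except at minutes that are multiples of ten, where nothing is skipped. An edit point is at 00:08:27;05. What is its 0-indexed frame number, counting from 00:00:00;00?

As if non-drop at 30 labels/s: (0 × 3600 + 8 × 60 + 27) × 30 + 5 = 15215.
Minute boundaries passed: 8; those not divisible by 10: 8 − 0 = 8; dropped labels = 2 × 8 = 16.
Actual frame index = 15215 − 16 = 15199.

15199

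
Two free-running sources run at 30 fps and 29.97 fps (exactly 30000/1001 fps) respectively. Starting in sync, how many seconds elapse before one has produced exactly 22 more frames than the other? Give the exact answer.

11011/15 seconds

The gap grows by |30000/1001 − 30| = 30/1001 frames per second.
Time for a 22-frame gap: 22 ÷ (30/1001) = 11011/15 s.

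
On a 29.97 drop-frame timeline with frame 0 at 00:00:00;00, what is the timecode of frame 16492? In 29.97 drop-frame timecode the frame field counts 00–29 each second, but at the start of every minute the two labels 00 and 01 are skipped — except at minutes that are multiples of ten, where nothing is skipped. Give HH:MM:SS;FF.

00:09:10;10

Ten DF minutes hold 17982 frames, so frame 16492 lies in block 0 (frames 0–17981) with 16492 frames into that block.
The block's first minute is 1800 frames and the rest 1798 each; 16492 frames reaches minute 9, so 0 × 18 + 9 × 2 = 18 labels have been skipped so far.
Adding those back, label number 16492 + 18 = 16510 at 30 labels/s is 550 s + 10 f = 0 h 9 min 10 s frame 10, i.e. 00:09:10;10.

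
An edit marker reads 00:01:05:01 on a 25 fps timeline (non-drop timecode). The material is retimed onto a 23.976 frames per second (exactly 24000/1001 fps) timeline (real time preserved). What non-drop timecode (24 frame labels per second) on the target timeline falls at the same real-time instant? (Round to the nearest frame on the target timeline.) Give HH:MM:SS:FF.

Source frame index: (0×3600 + 1×60 + 5) × 25 + 1 = 1626.
Real time: 1626 / (25) = 1626/25 s.
Target frame: (1626/25) × (24000/1001) = 1560960/1001 ≈ 1559.401 → 1559.
At 24 labels/s: frame 1559 → 00:01:04:23.

00:01:04:23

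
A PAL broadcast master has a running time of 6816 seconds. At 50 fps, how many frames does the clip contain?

Frames = 6816 × 50 = 340800.

340800 frames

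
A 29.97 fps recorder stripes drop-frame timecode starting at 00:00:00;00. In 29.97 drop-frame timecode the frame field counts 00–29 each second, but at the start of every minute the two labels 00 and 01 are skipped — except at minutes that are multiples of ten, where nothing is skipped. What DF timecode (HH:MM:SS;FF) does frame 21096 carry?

Each 10-minute DF block holds 10 × 60 × 30 − 9 × 2 = 17982 frames. 21096 ÷ 17982 → 1 full block, remainder 3114.
Within the partial block the first minute is 1800 frames and each further minute 1798, so 1 further minute boundary passed. Total skipped labels = 18 × 1 + 2 × 1 = 20.
Non-drop label index = 21096 + 20 = 21116; at 30 labels/s that is 00:11:43:26, i.e. DF 00:11:43;26.

00:11:43;26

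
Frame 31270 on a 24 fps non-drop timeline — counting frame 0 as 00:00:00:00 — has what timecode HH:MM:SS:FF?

00:21:42:22

31270 ÷ 24 = 1302 full seconds, remainder 22 frames.
1302 s = 0 h 21 min 42 s.
Timecode: 00:21:42:22.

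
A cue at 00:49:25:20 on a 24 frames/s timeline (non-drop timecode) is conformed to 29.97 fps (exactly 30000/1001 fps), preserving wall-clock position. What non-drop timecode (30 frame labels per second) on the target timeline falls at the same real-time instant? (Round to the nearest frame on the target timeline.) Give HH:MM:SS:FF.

Source frame index: (0×3600 + 49×60 + 25) × 24 + 20 = 71180.
Real time: 71180 / (24) = 17795/6 s.
Target frame: (17795/6) × (30000/1001) = 88975000/1001 ≈ 88886.114 → 88886.
At 30 labels/s: frame 88886 → 00:49:22:26.

00:49:22:26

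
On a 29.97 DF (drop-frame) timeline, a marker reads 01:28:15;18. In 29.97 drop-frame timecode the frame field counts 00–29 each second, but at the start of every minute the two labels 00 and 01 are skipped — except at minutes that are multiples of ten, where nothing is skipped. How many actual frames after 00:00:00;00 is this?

As if non-drop at 30 labels/s: (1 × 3600 + 28 × 60 + 15) × 30 + 18 = 158868.
Minute boundaries passed: 88; those not divisible by 10: 88 − 8 = 80; dropped labels = 2 × 80 = 160.
Actual frame index = 158868 − 160 = 158708.

158708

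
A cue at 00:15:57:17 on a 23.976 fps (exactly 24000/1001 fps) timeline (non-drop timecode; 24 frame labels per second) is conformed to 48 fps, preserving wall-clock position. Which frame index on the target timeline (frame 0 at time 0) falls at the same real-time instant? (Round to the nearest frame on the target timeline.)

frame 46016

Source frame index: (0×3600 + 15×60 + 57) × 24 + 17 = 22985.
Real time: 22985 / (24000/1001) = 4601597/4800 s.
Target frame: (4601597/4800) × (48) = 4601597/100 ≈ 46015.970 → 46016.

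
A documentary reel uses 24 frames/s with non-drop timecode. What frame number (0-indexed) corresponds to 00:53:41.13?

Total seconds to the label: (0 × 3600 + 53 × 60 + 41) = 3221.
Frame index = 3221 × 24 + 13 = 77317.

77317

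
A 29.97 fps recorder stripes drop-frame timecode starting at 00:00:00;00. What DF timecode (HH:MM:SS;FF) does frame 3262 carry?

00:01:48;24

Each 10-minute DF block holds 10 × 60 × 30 − 9 × 2 = 17982 frames. 3262 ÷ 17982 → 0 full blocks, remainder 3262.
Within the partial block the first minute is 1800 frames and each further minute 1798, so 1 further minute boundary passed. Total skipped labels = 18 × 0 + 2 × 1 = 2.
Non-drop label index = 3262 + 2 = 3264; at 30 labels/s that is 00:01:48:24, i.e. DF 00:01:48;24.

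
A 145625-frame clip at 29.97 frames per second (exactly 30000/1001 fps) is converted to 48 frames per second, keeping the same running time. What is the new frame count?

233233 frames

Target frames = source frames × (target rate / source rate) = 145625 × (48)/(30000/1001) = 145625 × 1001/625 = 233233.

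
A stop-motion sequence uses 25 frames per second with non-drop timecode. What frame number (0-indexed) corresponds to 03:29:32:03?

Total seconds to the label: (3 × 3600 + 29 × 60 + 32) = 12572.
Frame index = 12572 × 25 + 3 = 314303.

314303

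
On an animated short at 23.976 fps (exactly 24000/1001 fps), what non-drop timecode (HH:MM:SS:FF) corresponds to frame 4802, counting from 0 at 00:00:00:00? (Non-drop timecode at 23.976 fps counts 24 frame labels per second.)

4802 ÷ 24 = 200 full seconds, remainder 2 frames.
200 s = 0 h 3 min 20 s.
Timecode: 00:03:20:02.

00:03:20:02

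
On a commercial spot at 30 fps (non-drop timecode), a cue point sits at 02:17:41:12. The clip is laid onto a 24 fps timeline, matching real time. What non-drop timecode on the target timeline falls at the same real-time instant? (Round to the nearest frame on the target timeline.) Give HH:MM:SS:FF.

02:17:41:10

Source frame index: (2×3600 + 17×60 + 41) × 30 + 12 = 247842.
Real time: 247842 / (30) = 41307/5 s.
Target frame: (41307/5) × (24) = 991368/5 ≈ 198273.600 → 198274.
At 24 labels/s: frame 198274 → 02:17:41:10.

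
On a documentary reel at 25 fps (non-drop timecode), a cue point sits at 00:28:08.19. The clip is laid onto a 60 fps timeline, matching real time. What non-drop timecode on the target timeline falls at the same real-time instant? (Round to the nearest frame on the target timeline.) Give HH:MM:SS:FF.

Source frame index: (0×3600 + 28×60 + 8) × 25 + 19 = 42219.
Real time: 42219 / (25) = 42219/25 s.
Target frame: (42219/25) × (60) = 506628/5 ≈ 101325.600 → 101326.
At 60 labels/s: frame 101326 → 00:28:08:46.

00:28:08:46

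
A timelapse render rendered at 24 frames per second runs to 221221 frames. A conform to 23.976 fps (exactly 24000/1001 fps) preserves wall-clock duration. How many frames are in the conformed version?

Target frames = source frames × (target rate / source rate) = 221221 × (24000/1001)/(24) = 221221 × 1000/1001 = 221000.

221000 frames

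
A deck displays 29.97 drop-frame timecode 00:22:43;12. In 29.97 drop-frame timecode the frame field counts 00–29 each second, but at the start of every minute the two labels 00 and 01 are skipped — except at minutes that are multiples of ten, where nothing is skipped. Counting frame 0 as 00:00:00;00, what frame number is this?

40862

As if non-drop at 30 labels/s: (0 × 3600 + 22 × 60 + 43) × 30 + 12 = 40902.
Minute boundaries passed: 22; those not divisible by 10: 22 − 2 = 20; dropped labels = 2 × 20 = 40.
Actual frame index = 40902 − 40 = 40862.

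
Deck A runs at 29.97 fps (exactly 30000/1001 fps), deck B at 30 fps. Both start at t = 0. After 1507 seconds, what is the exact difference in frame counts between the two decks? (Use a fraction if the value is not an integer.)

A emits 30000/1001 × 1507 = 4110000/91 frames; B emits 30 × 1507 = 45210.
Difference = 4110/91 frames (≈ 45.1648); B is ahead of A.

4110/91 frames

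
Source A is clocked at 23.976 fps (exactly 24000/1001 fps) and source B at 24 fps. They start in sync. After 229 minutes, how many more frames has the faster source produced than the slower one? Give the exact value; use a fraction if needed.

229 min = 13740 s.
A emits 24000/1001 × 13740 = 329760000/1001 frames; B emits 24 × 13740 = 329760.
Difference = 329760/1001 frames (≈ 329.4306); B is ahead of A.

329760/1001 frames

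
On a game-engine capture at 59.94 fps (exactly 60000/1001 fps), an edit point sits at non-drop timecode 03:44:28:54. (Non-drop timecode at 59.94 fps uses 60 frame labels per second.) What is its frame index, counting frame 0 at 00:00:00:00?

Total seconds to the label: (3 × 3600 + 44 × 60 + 28) = 13468.
Frame index = 13468 × 60 + 54 = 808134.

808134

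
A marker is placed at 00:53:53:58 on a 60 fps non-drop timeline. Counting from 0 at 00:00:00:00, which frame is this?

194038

Total seconds to the label: (0 × 3600 + 53 × 60 + 53) = 3233.
Frame index = 3233 × 60 + 58 = 194038.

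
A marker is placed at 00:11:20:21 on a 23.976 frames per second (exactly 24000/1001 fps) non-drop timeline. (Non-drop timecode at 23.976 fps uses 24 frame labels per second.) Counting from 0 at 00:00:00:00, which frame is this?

16341

Total seconds to the label: (0 × 3600 + 11 × 60 + 20) = 680.
Frame index = 680 × 24 + 21 = 16341.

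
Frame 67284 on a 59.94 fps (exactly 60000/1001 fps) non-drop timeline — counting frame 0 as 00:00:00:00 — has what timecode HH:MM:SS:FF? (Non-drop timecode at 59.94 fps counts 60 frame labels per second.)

67284 ÷ 60 = 1121 full seconds, remainder 24 frames.
1121 s = 0 h 18 min 41 s.
Timecode: 00:18:41:24.

00:18:41:24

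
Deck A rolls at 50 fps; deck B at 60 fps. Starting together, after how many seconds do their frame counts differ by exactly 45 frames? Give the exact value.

4.5 seconds

The gap grows by |60 − 50| = 10 frames per second.
Time for a 45-frame gap: 45 ÷ (10) = 4.5 s.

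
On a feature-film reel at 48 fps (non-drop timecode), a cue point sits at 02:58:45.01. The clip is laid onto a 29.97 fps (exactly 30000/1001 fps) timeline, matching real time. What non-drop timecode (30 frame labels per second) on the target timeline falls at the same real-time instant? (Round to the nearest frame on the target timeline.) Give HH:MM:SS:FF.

Source frame index: (2×3600 + 58×60 + 45) × 48 + 1 = 514801.
Real time: 514801 / (48) = 514801/48 s.
Target frame: (514801/48) × (30000/1001) = 45964375/143 ≈ 321429.196 → 321429.
At 30 labels/s: frame 321429 → 02:58:34:09.

02:58:34:09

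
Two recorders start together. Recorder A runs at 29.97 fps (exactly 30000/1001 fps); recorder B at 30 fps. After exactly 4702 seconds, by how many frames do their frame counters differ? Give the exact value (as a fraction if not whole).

A emits 30000/1001 × 4702 = 141060000/1001 frames; B emits 30 × 4702 = 141060.
Difference = 141060/1001 frames (≈ 140.9191); B is ahead of A.

141060/1001 frames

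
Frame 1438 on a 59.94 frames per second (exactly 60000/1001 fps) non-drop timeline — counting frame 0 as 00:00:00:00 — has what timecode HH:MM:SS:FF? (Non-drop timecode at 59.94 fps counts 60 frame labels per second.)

1438 ÷ 60 = 23 full seconds, remainder 58 frames.
23 s = 0 h 0 min 23 s.
Timecode: 00:00:23:58.

00:00:23:58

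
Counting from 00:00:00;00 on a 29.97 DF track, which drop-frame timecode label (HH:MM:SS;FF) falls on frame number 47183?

Ten DF minutes hold 17982 frames, so frame 47183 lies in block 2 (frames 35964–53945) with 11219 frames into that block.
The block's first minute is 1800 frames and the rest 1798 each; 11219 frames reaches minute 6, so 2 × 18 + 6 × 2 = 48 labels have been skipped so far.
Adding those back, label number 47183 + 48 = 47231 at 30 labels/s is 1574 s + 11 f = 0 h 26 min 14 s frame 11, i.e. 00:26:14;11.

00:26:14;11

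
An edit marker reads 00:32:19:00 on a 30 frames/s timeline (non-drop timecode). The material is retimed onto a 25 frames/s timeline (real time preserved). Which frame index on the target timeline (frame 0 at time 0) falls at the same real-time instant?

Source frame index: (0×3600 + 32×60 + 19) × 30 + 0 = 58170.
Real time: 58170 / (30) = 1939 s.
Target frame: (1939) × (25) = 48475.

frame 48475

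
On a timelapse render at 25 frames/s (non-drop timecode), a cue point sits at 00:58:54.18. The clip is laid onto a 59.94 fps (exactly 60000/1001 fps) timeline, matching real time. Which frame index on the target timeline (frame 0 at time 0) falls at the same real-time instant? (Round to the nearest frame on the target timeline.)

Source frame index: (0×3600 + 58×60 + 54) × 25 + 18 = 88368.
Real time: 88368 / (25) = 88368/25 s.
Target frame: (88368/25) × (60000/1001) = 30297600/143 ≈ 211871.329 → 211871.

frame 211871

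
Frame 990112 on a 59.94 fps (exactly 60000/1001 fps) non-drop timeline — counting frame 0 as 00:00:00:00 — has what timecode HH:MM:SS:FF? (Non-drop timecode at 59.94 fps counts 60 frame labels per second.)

990112 ÷ 60 = 16501 full seconds, remainder 52 frames.
16501 s = 4 h 35 min 1 s.
Timecode: 04:35:01:52.

04:35:01:52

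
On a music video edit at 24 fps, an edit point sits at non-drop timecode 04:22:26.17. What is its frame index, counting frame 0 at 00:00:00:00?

Total seconds to the label: (4 × 3600 + 22 × 60 + 26) = 15746.
Frame index = 15746 × 24 + 17 = 377921.

frame 377921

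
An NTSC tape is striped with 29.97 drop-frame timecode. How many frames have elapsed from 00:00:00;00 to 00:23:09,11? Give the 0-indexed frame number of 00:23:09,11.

41639

Complete 10-minute blocks: 2, each 17982 frames → 35964.
Remaining 3 whole minutes in the current block: 1800 + 2 × 1798 = 5396 frames.
Within the current minute: 9 × 30 + 11 − 2 = 279 (labels ;00/;01 skipped at this minute). Total = 35964 + 5396 + 279 = 41639.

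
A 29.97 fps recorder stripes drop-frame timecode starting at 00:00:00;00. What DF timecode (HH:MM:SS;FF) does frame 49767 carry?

Ten DF minutes hold 17982 frames, so frame 49767 lies in block 2 (frames 35964–53945) with 13803 frames into that block.
The block's first minute is 1800 frames and the rest 1798 each; 13803 frames reaches minute 7, so 2 × 18 + 7 × 2 = 50 labels have been skipped so far.
Adding those back, label number 49767 + 50 = 49817 at 30 labels/s is 1660 s + 17 f = 0 h 27 min 40 s frame 17, i.e. 00:27:40;17.

00:27:40;17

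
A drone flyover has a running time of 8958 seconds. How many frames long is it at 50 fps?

447900 frames

Frames = 8958 × 50 = 447900.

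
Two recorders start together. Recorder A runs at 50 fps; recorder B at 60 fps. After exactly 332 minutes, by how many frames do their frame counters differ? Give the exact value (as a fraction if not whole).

199200 frames

332 min = 19920 s.
A emits 50 × 19920 = 996000 frames; B emits 60 × 19920 = 1195200.
Difference = 199200 frames; B is ahead of A.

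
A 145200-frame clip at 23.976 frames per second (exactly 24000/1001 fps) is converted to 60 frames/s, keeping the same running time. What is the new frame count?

Target frames = source frames × (target rate / source rate) = 145200 × (60)/(24000/1001) = 145200 × 1001/400 = 363363.

363363 frames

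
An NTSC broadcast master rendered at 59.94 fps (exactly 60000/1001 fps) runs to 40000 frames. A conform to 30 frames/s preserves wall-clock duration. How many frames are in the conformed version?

20020 frames

Target frames = source frames × (target rate / source rate) = 40000 × (30)/(60000/1001) = 40000 × 1001/2000 = 20020.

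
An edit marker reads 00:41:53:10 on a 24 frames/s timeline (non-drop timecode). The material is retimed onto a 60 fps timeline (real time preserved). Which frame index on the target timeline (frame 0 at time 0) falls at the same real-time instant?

Source frame index: (0×3600 + 41×60 + 53) × 24 + 10 = 60322.
Real time: 60322 / (24) = 30161/12 s.
Target frame: (30161/12) × (60) = 150805.

frame 150805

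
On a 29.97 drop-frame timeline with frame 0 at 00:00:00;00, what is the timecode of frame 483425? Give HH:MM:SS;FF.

Ten DF minutes hold 17982 frames, so frame 483425 lies in block 26 (frames 467532–485513) with 15893 frames into that block.
The block's first minute is 1800 frames and the rest 1798 each; 15893 frames reaches minute 8, so 26 × 18 + 8 × 2 = 484 labels have been skipped so far.
Adding those back, label number 483425 + 484 = 483909 at 30 labels/s is 16130 s + 9 f = 4 h 28 min 50 s frame 9, i.e. 04:28:50;09.

04:28:50;09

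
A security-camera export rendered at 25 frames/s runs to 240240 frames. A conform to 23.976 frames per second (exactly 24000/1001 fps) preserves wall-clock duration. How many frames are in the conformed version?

230400 frames

Target frames = source frames × (target rate / source rate) = 240240 × (24000/1001)/(25) = 240240 × 960/1001 = 230400.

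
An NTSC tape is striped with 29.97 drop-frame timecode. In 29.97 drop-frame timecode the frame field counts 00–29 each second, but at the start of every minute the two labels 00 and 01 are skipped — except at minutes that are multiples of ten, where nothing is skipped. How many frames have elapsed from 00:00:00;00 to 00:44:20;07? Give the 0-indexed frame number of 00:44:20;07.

79727

As if non-drop at 30 labels/s: (0 × 3600 + 44 × 60 + 20) × 30 + 7 = 79807.
Minute boundaries passed: 44; those not divisible by 10: 44 − 4 = 40; dropped labels = 2 × 40 = 80.
Actual frame index = 79807 − 80 = 79727.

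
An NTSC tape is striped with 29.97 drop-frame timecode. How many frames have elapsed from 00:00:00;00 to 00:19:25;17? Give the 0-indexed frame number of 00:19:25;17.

Complete 10-minute blocks: 1, each 17982 frames → 17982.
Remaining 9 whole minutes in the current block: 1800 + 8 × 1798 = 16184 frames.
Within the current minute: 25 × 30 + 17 − 2 = 765 (labels ;00/;01 skipped at this minute). Total = 17982 + 16184 + 765 = 34931.

34931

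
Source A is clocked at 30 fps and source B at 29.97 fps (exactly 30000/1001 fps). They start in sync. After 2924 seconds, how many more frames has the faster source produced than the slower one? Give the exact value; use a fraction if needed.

87720/1001 frames

A emits 30 × 2924 = 87720 frames; B emits 30000/1001 × 2924 = 87720000/1001.
Difference = 87720/1001 frames (≈ 87.6324); B is behind A.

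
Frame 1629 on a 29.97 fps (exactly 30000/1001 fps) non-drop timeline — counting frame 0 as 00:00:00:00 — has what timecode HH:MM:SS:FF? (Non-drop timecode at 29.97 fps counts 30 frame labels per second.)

00:00:54:09

1629 ÷ 30 = 54 full seconds, remainder 9 frames.
54 s = 0 h 0 min 54 s.
Timecode: 00:00:54:09.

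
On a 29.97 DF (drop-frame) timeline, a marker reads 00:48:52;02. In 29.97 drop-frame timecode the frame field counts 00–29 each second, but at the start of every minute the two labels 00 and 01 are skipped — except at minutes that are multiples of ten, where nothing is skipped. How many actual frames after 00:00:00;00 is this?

Complete 10-minute blocks: 4, each 17982 frames → 71928.
Remaining 8 whole minutes in the current block: 1800 + 7 × 1798 = 14386 frames.
Within the current minute: 52 × 30 + 2 − 2 = 1560 (labels ;00/;01 skipped at this minute). Total = 71928 + 14386 + 1560 = 87874.

87874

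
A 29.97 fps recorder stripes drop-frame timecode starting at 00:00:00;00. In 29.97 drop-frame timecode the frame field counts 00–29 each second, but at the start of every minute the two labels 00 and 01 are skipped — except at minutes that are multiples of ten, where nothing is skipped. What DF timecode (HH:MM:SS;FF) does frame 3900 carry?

Each 10-minute DF block holds 10 × 60 × 30 − 9 × 2 = 17982 frames. 3900 ÷ 17982 → 0 full blocks, remainder 3900.
Within the partial block the first minute is 1800 frames and each further minute 1798, so 2 further minute boundaries passed. Total skipped labels = 18 × 0 + 2 × 2 = 4.
Non-drop label index = 3900 + 4 = 3904; at 30 labels/s that is 00:02:10:04, i.e. DF 00:02:10;04.

00:02:10;04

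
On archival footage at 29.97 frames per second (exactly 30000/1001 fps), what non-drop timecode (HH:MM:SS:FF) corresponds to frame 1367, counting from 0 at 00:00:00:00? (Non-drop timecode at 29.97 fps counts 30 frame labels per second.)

1367 ÷ 30 = 45 full seconds, remainder 17 frames.
45 s = 0 h 0 min 45 s.
Timecode: 00:00:45:17.

00:00:45:17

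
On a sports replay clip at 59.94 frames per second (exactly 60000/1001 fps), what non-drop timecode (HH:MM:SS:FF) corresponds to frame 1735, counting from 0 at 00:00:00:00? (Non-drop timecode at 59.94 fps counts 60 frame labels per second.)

1735 ÷ 60 = 28 full seconds, remainder 55 frames.
28 s = 0 h 0 min 28 s.
Timecode: 00:00:28:55.

00:00:28:55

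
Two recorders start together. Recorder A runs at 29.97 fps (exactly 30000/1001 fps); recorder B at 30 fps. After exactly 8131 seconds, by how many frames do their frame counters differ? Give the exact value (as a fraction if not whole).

A emits 30000/1001 × 8131 = 243930000/1001 frames; B emits 30 × 8131 = 243930.
Difference = 243930/1001 frames (≈ 243.6863); B is ahead of A.

243930/1001 frames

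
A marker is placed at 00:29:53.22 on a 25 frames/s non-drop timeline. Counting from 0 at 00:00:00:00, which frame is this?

Total seconds to the label: (0 × 3600 + 29 × 60 + 53) = 1793.
Frame index = 1793 × 25 + 22 = 44847.

44847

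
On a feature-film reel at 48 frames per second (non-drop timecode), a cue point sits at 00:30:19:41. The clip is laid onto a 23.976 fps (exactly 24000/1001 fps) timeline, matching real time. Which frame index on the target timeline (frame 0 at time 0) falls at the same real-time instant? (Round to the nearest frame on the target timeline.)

Source frame index: (0×3600 + 30×60 + 19) × 48 + 41 = 87353.
Real time: 87353 / (48) = 87353/48 s.
Target frame: (87353/48) × (24000/1001) = 6239500/143 ≈ 43632.867 → 43633.

frame 43633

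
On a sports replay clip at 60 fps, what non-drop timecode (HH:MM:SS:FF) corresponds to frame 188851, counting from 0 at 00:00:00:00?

188851 ÷ 60 = 3147 full seconds, remainder 31 frames.
3147 s = 0 h 52 min 27 s.
Timecode: 00:52:27:31.

00:52:27:31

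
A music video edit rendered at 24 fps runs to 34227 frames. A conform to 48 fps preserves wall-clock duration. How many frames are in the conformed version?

Target frames = source frames × (target rate / source rate) = 34227 × (48)/(24) = 34227 × 2 = 68454.

68454 frames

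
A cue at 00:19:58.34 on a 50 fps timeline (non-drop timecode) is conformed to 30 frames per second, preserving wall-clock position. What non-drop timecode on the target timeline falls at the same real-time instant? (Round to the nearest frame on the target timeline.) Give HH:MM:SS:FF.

Source frame index: (0×3600 + 19×60 + 58) × 50 + 34 = 59934.
Real time: 59934 / (50) = 29967/25 s.
Target frame: (29967/25) × (30) = 179802/5 ≈ 35960.400 → 35960.
At 30 labels/s: frame 35960 → 00:19:58:20.

00:19:58:20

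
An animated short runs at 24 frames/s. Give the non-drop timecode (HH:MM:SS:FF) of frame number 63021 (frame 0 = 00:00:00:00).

63021 ÷ 24 = 2625 full seconds, remainder 21 frames.
2625 s = 0 h 43 min 45 s.
Timecode: 00:43:45:21.

00:43:45:21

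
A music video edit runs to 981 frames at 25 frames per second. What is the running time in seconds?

39.24 seconds

Running time = 981 / (25) = 39.24 s.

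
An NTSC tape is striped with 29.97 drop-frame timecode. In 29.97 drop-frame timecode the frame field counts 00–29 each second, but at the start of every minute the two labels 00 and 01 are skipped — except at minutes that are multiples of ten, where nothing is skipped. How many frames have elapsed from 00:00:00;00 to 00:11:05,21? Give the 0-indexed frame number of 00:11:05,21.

Complete 10-minute blocks: 1, each 17982 frames → 17982.
Remaining 1 whole minute in the current block: 1800 + 0 × 1798 = 1800 frames.
Within the current minute: 5 × 30 + 21 − 2 = 169 (labels ;00/;01 skipped at this minute). Total = 17982 + 1800 + 169 = 19951.

19951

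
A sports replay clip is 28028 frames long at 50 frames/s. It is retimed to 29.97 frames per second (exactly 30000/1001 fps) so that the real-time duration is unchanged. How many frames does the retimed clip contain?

16800 frames

Target frames = source frames × (target rate / source rate) = 28028 × (30000/1001)/(50) = 28028 × 600/1001 = 16800.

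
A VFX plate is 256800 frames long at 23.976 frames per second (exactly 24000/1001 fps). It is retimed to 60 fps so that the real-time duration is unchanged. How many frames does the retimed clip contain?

Target frames = source frames × (target rate / source rate) = 256800 × (60)/(24000/1001) = 256800 × 1001/400 = 642642.

642642 frames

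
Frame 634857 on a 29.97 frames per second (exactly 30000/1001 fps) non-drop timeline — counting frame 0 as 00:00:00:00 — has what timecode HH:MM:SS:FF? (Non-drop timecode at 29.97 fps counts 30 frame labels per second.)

05:52:41:27

634857 ÷ 30 = 21161 full seconds, remainder 27 frames.
21161 s = 5 h 52 min 41 s.
Timecode: 05:52:41:27.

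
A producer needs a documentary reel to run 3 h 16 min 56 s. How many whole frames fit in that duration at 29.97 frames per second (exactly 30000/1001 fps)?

3 h 16 min 56 s = 11816 s.
Frames = 11816 × 30000/1001 = 50640000/143 ≈ 354125.8741.
Complete frames: 354125.

354125 frames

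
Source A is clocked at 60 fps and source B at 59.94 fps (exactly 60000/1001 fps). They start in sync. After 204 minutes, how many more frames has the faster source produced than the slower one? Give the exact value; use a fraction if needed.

204 min = 12240 s.
A emits 60 × 12240 = 734400 frames; B emits 60000/1001 × 12240 = 734400000/1001.
Difference = 734400/1001 frames (≈ 733.6663); B is behind A.

734400/1001 frames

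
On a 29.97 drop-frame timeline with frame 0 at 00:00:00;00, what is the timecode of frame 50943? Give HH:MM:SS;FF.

Each 10-minute DF block holds 10 × 60 × 30 − 9 × 2 = 17982 frames. 50943 ÷ 17982 → 2 full blocks, remainder 14979.
Within the partial block the first minute is 1800 frames and each further minute 1798, so 8 further minute boundaries passed. Total skipped labels = 18 × 2 + 2 × 8 = 52.
Non-drop label index = 50943 + 52 = 50995; at 30 labels/s that is 00:28:19:25, i.e. DF 00:28:19;25.

00:28:19;25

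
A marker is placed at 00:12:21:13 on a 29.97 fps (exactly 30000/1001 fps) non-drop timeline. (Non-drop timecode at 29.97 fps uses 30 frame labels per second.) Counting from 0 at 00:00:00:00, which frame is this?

frame 22243

Total seconds to the label: (0 × 3600 + 12 × 60 + 21) = 741.
Frame index = 741 × 30 + 13 = 22243.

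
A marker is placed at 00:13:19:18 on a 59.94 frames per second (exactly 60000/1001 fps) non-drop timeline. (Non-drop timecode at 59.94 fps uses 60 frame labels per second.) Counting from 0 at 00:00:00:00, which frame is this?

frame 47958

Total seconds to the label: (0 × 3600 + 13 × 60 + 19) = 799.
Frame index = 799 × 60 + 18 = 47958.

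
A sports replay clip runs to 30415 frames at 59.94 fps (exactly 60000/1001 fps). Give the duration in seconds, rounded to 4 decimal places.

507.4236 seconds

Running time = 30415 × 1001/60000 = 6089083/12000 s ≈ 507.4236 s.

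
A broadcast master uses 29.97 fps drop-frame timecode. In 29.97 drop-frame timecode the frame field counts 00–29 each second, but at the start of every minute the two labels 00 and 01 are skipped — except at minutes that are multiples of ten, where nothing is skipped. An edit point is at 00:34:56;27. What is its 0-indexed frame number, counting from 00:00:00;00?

62845

As if non-drop at 30 labels/s: (0 × 3600 + 34 × 60 + 56) × 30 + 27 = 62907.
Minute boundaries passed: 34; those not divisible by 10: 34 − 3 = 31; dropped labels = 2 × 31 = 62.
Actual frame index = 62907 − 62 = 62845.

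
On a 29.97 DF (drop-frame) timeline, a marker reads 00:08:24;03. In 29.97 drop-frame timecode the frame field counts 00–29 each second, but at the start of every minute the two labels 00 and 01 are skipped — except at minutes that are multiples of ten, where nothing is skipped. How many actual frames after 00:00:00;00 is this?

Complete 10-minute blocks: 0, each 17982 frames → 0.
Remaining 8 whole minutes in the current block: 1800 + 7 × 1798 = 14386 frames.
Within the current minute: 24 × 30 + 3 − 2 = 721 (labels ;00/;01 skipped at this minute). Total = 0 + 14386 + 721 = 15107.

15107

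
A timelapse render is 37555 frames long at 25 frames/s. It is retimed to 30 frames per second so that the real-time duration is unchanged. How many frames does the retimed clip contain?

45066 frames

Frames at target rate = 37555 × (30) / (25) = 45066.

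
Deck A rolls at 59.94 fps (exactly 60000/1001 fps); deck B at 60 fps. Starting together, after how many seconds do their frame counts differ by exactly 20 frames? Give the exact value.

The gap grows by |60 − 60000/1001| = 60/1001 frames per second.
Time for a 20-frame gap: 20 ÷ (60/1001) = 1001/3 s.

1001/3 seconds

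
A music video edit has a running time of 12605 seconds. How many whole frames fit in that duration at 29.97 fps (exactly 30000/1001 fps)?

Frames = 12605 × 30000/1001 = 378150000/1001 ≈ 377772.2278.
Complete frames: 377772.

377772 frames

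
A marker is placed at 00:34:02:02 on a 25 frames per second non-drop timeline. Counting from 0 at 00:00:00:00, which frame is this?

frame 51052

Total seconds to the label: (0 × 3600 + 34 × 60 + 2) = 2042.
Frame index = 2042 × 25 + 2 = 51052.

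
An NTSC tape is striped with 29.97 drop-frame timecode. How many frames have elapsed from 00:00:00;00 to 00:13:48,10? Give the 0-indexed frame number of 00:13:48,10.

24826

Complete 10-minute blocks: 1, each 17982 frames → 17982.
Remaining 3 whole minutes in the current block: 1800 + 2 × 1798 = 5396 frames.
Within the current minute: 48 × 30 + 10 − 2 = 1448 (labels ;00/;01 skipped at this minute). Total = 17982 + 5396 + 1448 = 24826.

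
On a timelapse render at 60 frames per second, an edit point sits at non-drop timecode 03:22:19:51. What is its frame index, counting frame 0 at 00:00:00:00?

728391

Total seconds to the label: (3 × 3600 + 22 × 60 + 19) = 12139.
Frame index = 12139 × 60 + 51 = 728391.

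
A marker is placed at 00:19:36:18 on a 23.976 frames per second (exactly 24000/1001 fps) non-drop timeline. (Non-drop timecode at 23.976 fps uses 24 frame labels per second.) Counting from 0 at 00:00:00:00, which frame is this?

Total seconds to the label: (0 × 3600 + 19 × 60 + 36) = 1176.
Frame index = 1176 × 24 + 18 = 28242.

frame 28242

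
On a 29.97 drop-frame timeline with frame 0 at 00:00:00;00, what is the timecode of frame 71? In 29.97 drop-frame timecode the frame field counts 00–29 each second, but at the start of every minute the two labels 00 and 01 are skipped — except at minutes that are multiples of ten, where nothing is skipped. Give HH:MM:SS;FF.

Ten DF minutes hold 17982 frames, so frame 71 lies in block 0 (frames 0–17981) with 71 frames into that block.
The block's first minute is 1800 frames and the rest 1798 each; 71 frames reaches minute 0, so 0 × 18 + 0 × 2 = 0 labels have been skipped so far.
Adding those back, label number 71 + 0 = 71 at 30 labels/s is 2 s + 11 f = 0 h 0 min 2 s frame 11, i.e. 00:00:02;11.

00:00:02;11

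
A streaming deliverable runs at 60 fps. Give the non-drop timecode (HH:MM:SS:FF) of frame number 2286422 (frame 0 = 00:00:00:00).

2286422 ÷ 60 = 38107 full seconds, remainder 2 frames.
38107 s = 10 h 35 min 7 s.
Timecode: 10:35:07:02.

10:35:07:02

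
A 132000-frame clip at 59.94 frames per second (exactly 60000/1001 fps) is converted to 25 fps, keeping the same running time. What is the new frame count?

Target frames = source frames × (target rate / source rate) = 132000 × (25)/(60000/1001) = 132000 × 1001/2400 = 55055.

55055 frames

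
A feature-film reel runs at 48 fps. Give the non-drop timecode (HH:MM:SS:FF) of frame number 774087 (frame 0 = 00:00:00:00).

04:28:46:39

774087 ÷ 48 = 16126 full seconds, remainder 39 frames.
16126 s = 4 h 28 min 46 s.
Timecode: 04:28:46:39.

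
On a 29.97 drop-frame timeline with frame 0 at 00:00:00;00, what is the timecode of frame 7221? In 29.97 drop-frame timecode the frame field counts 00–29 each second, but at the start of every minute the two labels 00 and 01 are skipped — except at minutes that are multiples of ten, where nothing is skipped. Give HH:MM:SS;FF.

00:04:00;29

Each 10-minute DF block holds 10 × 60 × 30 − 9 × 2 = 17982 frames. 7221 ÷ 17982 → 0 full blocks, remainder 7221.
Within the partial block the first minute is 1800 frames and each further minute 1798, so 4 further minute boundaries passed. Total skipped labels = 18 × 0 + 2 × 4 = 8.
Non-drop label index = 7221 + 8 = 7229; at 30 labels/s that is 00:04:00:29, i.e. DF 00:04:00;29.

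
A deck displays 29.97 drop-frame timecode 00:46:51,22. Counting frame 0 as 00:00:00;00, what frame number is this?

Complete 10-minute blocks: 4, each 17982 frames → 71928.
Remaining 6 whole minutes in the current block: 1800 + 5 × 1798 = 10790 frames.
Within the current minute: 51 × 30 + 22 − 2 = 1550 (labels ;00/;01 skipped at this minute). Total = 71928 + 10790 + 1550 = 84268.

84268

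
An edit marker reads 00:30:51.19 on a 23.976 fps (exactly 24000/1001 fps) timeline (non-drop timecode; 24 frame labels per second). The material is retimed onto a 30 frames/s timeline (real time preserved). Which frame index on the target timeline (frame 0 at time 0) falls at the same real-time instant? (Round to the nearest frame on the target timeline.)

frame 55609

Source frame index: (0×3600 + 30×60 + 51) × 24 + 19 = 44443.
Real time: 44443 / (24000/1001) = 44487443/24000 s.
Target frame: (44487443/24000) × (30) = 44487443/800 ≈ 55609.304 → 55609.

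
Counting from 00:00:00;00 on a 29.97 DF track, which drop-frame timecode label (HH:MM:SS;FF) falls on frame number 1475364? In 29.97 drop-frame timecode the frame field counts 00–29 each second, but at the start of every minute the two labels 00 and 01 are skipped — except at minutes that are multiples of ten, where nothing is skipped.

Each 10-minute DF block holds 10 × 60 × 30 − 9 × 2 = 17982 frames. 1475364 ÷ 17982 → 82 full blocks, remainder 840.
Within the partial block the first minute is 1800 frames and each further minute 1798, so 0 further minute boundaries passed. Total skipped labels = 18 × 82 + 2 × 0 = 1476.
Non-drop label index = 1475364 + 1476 = 1476840; at 30 labels/s that is 13:40:28:00, i.e. DF 13:40:28;00.

13:40:28;00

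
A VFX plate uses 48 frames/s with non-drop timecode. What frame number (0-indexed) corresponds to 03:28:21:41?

frame 600089

Total seconds to the label: (3 × 3600 + 28 × 60 + 21) = 12501.
Frame index = 12501 × 48 + 41 = 600089.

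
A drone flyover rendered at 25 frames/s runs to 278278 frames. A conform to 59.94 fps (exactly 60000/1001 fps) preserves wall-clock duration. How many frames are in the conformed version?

667200 frames

Target frames = source frames × (target rate / source rate) = 278278 × (60000/1001)/(25) = 278278 × 2400/1001 = 667200.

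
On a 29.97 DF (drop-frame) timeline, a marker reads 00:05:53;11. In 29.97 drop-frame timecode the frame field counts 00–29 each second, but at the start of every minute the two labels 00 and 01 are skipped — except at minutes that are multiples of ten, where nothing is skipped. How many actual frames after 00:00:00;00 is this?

As if non-drop at 30 labels/s: (0 × 3600 + 5 × 60 + 53) × 30 + 11 = 10601.
Minute boundaries passed: 5; those not divisible by 10: 5 − 0 = 5; dropped labels = 2 × 5 = 10.
Actual frame index = 10601 − 10 = 10591.

10591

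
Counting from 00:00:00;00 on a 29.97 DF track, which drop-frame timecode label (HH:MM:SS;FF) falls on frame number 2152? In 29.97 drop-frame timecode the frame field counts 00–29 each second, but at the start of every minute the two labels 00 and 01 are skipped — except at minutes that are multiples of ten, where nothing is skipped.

00:01:11;24

Each 10-minute DF block holds 10 × 60 × 30 − 9 × 2 = 17982 frames. 2152 ÷ 17982 → 0 full blocks, remainder 2152.
Within the partial block the first minute is 1800 frames and each further minute 1798, so 1 further minute boundary passed. Total skipped labels = 18 × 0 + 2 × 1 = 2.
Non-drop label index = 2152 + 2 = 2154; at 30 labels/s that is 00:01:11:24, i.e. DF 00:01:11;24.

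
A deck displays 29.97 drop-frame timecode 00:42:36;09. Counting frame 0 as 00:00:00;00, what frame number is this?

As if non-drop at 30 labels/s: (0 × 3600 + 42 × 60 + 36) × 30 + 9 = 76689.
Minute boundaries passed: 42; those not divisible by 10: 42 − 4 = 38; dropped labels = 2 × 38 = 76.
Actual frame index = 76689 − 76 = 76613.

76613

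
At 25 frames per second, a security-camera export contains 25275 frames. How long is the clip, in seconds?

Running time = 25275 / (25) = 1011 s.

1011 seconds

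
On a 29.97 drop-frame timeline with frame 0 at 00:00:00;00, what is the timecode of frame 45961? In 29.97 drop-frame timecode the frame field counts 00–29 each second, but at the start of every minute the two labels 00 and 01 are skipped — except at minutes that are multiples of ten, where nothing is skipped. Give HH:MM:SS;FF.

00:25:33;17

Each 10-minute DF block holds 10 × 60 × 30 − 9 × 2 = 17982 frames. 45961 ÷ 17982 → 2 full blocks, remainder 9997.
Within the partial block the first minute is 1800 frames and each further minute 1798, so 5 further minute boundaries passed. Total skipped labels = 18 × 2 + 2 × 5 = 46.
Non-drop label index = 45961 + 46 = 46007; at 30 labels/s that is 00:25:33:17, i.e. DF 00:25:33;17.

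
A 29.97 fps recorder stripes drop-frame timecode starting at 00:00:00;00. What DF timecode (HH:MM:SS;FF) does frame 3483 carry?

00:01:56;05

Each 10-minute DF block holds 10 × 60 × 30 − 9 × 2 = 17982 frames. 3483 ÷ 17982 → 0 full blocks, remainder 3483.
Within the partial block the first minute is 1800 frames and each further minute 1798, so 1 further minute boundary passed. Total skipped labels = 18 × 0 + 2 × 1 = 2.
Non-drop label index = 3483 + 2 = 3485; at 30 labels/s that is 00:01:56:05, i.e. DF 00:01:56;05.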